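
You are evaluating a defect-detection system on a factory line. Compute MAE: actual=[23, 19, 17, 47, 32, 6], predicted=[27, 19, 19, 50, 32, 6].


Absolute errors: |23-27|=4, |19-19|=0, |17-19|=2, |47-50|=3, |32-32|=0, |6-6|=0
Sum = 9
MAE = 9/6 = 3/2

3/2


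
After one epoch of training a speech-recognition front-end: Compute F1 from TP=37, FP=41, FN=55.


Precision = 37/78 = 0.4744
Recall = 37/92 = 0.4022
F1 = 2·P·R/(P+R) = 2·TP/(2·TP+FP+FN) = 74/(74+41+55) = 74/170 = 0.4353

0.4353


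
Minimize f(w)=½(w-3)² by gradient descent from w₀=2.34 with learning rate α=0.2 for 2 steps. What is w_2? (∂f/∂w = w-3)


step 1: grad = 2.34-3 = -0.66; w = 2.34 - 0.2·(-0.66) = 2.472
step 2: grad = 2.472-3 = -0.528; w = 2.472 - 0.2·(-0.528) = 2.5776

2.5776


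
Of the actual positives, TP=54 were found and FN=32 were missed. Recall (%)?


Recall = TP/(TP+FN)
= 54/(54+32)
= 54/86 = 62.79%

62.79%


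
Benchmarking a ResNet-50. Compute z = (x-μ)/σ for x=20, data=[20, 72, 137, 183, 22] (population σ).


μ = 86.8, σ = 64.2725
z = (20 - 86.8)/64.2725 = -1.0393

-1.0393


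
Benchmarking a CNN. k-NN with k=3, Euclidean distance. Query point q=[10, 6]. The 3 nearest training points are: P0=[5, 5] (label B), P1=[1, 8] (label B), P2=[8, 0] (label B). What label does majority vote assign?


d(q,P0) = 5.099  (label B)
d(q,P1) = 9.2195  (label B)
d(q,P2) = 6.3246  (label B)
Votes: A=0, B=3
Majority → B

B


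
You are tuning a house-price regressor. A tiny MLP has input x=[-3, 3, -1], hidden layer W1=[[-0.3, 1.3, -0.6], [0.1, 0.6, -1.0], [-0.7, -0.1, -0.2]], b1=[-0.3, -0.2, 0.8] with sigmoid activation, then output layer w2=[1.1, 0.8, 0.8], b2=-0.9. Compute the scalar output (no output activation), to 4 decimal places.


z1[0] = (-0.3)·(-3) + (1.3)·(3) + (-0.6)·(-1) - 0.3 = 5.1
z1[1] = (0.1)·(-3) + (0.6)·(3) + (-1.0)·(-1) - 0.2 = 2.3
z1[2] = (-0.7)·(-3) + (-0.1)·(3) + (-0.2)·(-1) + 0.8 = 2.8
h = sigmoid(z1) = [0.9939, 0.9089, 0.9427]
output = (1.1)·(0.9939) + (0.8)·(0.9089) + (0.8)·(0.9427) - 0.9 = 1.6746

1.6746


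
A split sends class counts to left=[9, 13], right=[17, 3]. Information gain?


Parent = [26, 16], H_parent = 0.9587
H_left = 0.976 (n=22), H_right = 0.6098 (n=20)
H_children = (22/42)·0.976 + (20/42)·0.6098 = 0.8016
IG = 0.9587 - 0.8016 = 0.1571

0.1571


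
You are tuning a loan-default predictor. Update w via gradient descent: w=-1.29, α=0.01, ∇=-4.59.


w_new = w - α·∇
= -1.29 - 0.01·-4.59
= -1.29 + 0.0459
= -1.2441

-1.2441


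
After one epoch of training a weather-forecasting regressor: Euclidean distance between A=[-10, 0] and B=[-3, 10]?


d = √((-10+ 3)² + (0-10)²)
  = √(49 + 100)
  = √149 = 12.2066

12.2066


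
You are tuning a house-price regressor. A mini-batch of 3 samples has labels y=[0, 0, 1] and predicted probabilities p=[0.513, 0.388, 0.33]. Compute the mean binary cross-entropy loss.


L[0] = -ln(1-0.513) = -ln(0.487) = 0.7195
L[1] = -ln(1-0.388) = -ln(0.612) = 0.491
L[2] = -ln(0.33) = 1.1087
mean = (0.7195 + 0.491 + 1.1087)/3 = 0.7731

0.7731


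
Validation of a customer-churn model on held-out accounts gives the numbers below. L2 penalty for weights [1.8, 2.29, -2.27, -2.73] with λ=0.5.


‖w‖₂² = (1.8)² + (2.29)² + (-2.27)² + (-2.73)²
     = 3.24 + 5.2441 + 5.1529 + 7.4529
     = 21.0899
λ·‖w‖₂² = 0.5·21.0899 = 10.54495

10.54495


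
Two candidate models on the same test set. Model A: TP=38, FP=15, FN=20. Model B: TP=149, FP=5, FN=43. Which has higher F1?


Model A: P=38/53=0.717, R=38/58=0.6552, F1=2PR/(P+R)=2TP/(2TP+FP+FN)=76/111=0.6847
Model B: P=149/154=0.9675, R=149/192=0.776, F1=2PR/(P+R)=2TP/(2TP+FP+FN)=298/346=0.8613
0.6847 < 0.8613 → Model B

Model B


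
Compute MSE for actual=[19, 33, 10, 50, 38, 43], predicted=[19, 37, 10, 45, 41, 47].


Squared errors: (19-19)²=0, (33-37)²=16, (10-10)²=0, (50-45)²=25, (38-41)²=9, (43-47)²=16
Sum = 66
MSE = 66/6 = 11

11


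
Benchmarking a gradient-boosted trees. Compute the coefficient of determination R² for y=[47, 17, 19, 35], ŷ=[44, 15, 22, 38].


ȳ = 29.5
SS_res = Σ(y-ŷ)² = 31
SS_tot = Σ(y-ȳ)² = 603
R² = 1 - SS_res/SS_tot = 1 - 0.0514 = 0.9486

0.9486


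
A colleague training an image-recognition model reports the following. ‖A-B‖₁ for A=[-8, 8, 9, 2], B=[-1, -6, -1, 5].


d = |-8+ 1| + |8+ 6| + |9+ 1| + |2-5|
  = 7 + 14 + 10 + 3
  = 34

34


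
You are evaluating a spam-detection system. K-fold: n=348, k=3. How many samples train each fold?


Fold size = 348/3 = 116
Training per fold = 348 - 116 = 232

232


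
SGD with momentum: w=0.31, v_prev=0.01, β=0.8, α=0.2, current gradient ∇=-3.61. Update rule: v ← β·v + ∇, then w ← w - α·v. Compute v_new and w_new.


v_new = 0.8·0.01 - 3.61 = 0.008 - 3.61 = -3.602
w_new = 0.31 - 0.2·-3.602 = 0.31 + 0.7204 = 1.0304

v_new=-3.602, w_new=1.0304


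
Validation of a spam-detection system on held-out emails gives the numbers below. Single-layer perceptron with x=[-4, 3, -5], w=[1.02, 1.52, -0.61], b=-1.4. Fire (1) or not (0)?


z = (-4)·(1.02) + (3)·(1.52) + (-5)·(-0.61) - 1.4
  = 2.13
step(z) = 1 (z≥0)

1


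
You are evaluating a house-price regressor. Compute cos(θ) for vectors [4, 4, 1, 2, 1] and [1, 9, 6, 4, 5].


A·B = 4·1 + 4·9 + 1·6 + 2·4 + 1·5 = 59
‖A‖ = √38 = 6.1644, ‖B‖ = √159 = 12.6095
cos = 59/(√38·√159) = 59/√6042 = 0.759

0.759


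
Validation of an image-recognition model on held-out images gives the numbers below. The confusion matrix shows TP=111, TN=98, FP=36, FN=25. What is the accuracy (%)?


Accuracy = (TP+TN)/(TP+TN+FP+FN)
= (111+98)/(270)
= 209/270 = 77.41%

77.41%


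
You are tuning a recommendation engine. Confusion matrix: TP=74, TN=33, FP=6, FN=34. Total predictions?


Total = TP + TN + FP + FN
= 74 + 33 + 6 + 34
= 147
(Predicted positive: 80, predicted negative: 67)

147


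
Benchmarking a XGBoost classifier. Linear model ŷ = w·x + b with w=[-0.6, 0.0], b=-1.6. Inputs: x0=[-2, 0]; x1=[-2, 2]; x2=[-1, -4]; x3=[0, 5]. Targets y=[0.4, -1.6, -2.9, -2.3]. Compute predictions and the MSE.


ŷ0 = (-0.6)·(-2) + (0.0)·(0) - 1.6 = -0.4
ŷ1 = (-0.6)·(-2) + (0.0)·(2) - 1.6 = -0.4
ŷ2 = (-0.6)·(-1) + (0.0)·(-4) - 1.6 = -1.0
ŷ3 = (-0.6)·(0) + (0.0)·(5) - 1.6 = -1.6
errors² = [0.64, 1.44, 3.61, 0.49]
MSE = 6.1800/4 = 1.545

1.545


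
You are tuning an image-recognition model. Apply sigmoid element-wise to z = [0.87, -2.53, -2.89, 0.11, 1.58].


σ(0.87) = 1/(1+e^-0.87) = 0.7047
σ(-2.53) = 1/(1+e^2.53) = 0.0738
σ(-2.89) = 1/(1+e^2.89) = 0.0527
σ(0.11) = 1/(1+e^-0.11) = 0.5275
σ(1.58) = 1/(1+e^-1.58) = 0.8292
result = [0.7047, 0.0738, 0.0527, 0.5275, 0.8292]

[0.7047, 0.0738, 0.0527, 0.5275, 0.8292]


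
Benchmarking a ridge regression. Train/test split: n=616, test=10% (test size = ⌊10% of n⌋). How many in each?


Test = ⌊616·10/100⌋ = 61
Train = 616 - 61 = 555

Train: 555, Test: 61


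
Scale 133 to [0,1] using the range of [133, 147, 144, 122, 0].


min=0, max=147
(133-0)/(147-0) = 133/147 = 0.9048

0.9048


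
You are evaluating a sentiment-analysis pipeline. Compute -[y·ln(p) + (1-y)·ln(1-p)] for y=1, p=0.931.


BCE = -[y·ln(p) + (1-y)·ln(1-p)]
= -1·ln(0.931) - 0
= -ln(0.931) = 0.0715

0.0715


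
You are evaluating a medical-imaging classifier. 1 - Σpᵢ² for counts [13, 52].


Probabilities: [13/65, 52/65] ≈ [0.2, 0.8]
Σpᵢ² = (169 + 2704)/65² = 2873/4225
Gini = 1 - Σpᵢ² = 1 - 2873/4225 = 0.32

0.32


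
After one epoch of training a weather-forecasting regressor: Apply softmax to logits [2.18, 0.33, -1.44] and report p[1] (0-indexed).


Exponentials: e^2.18=8.8463, e^0.33=1.391, e^-1.44=0.2369
Sum = 10.4742
Softmax = [0.8446, 0.1328, 0.0226]
p[1] = 1.391/10.4742 = 0.1328

0.1328


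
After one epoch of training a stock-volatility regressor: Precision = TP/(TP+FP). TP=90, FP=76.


Precision = TP/(TP+FP)
= 90/(90+76)
= 90/166 = 54.22%

54.22%


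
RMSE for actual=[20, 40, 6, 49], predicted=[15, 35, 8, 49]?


MSE = 54/4 = 13.5
RMSE = √(54/4) = 3.6742

3.6742


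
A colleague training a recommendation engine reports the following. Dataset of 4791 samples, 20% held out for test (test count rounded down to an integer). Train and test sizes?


Test = ⌊4791·20/100⌋ = 958
Train = 4791 - 958 = 3833

Train: 3833, Test: 958


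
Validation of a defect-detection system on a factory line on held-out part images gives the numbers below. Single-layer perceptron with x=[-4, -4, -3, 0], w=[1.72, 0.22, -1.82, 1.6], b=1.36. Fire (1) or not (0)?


z = (-4)·(1.72) + (-4)·(0.22) + (-3)·(-1.82) + (0)·(1.6) + 1.36
  = -0.94
step(z) = 0 (z<0)

0


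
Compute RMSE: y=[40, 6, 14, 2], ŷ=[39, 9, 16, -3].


MSE = 39/4 = 9.75
RMSE = √(39/4) = 3.1225

3.1225


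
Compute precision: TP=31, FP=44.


Precision = TP/(TP+FP)
= 31/(31+44)
= 31/75 = 41.33%

41.33%


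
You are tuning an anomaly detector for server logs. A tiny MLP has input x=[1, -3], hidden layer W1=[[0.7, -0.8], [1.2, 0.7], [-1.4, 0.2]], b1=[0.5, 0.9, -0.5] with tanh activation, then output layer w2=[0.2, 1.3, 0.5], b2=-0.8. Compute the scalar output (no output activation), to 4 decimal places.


z1[0] = (0.7)·(1) + (-0.8)·(-3) + 0.5 = 3.6
z1[1] = (1.2)·(1) + (0.7)·(-3) + 0.9 = 0.0
z1[2] = (-1.4)·(1) + (0.2)·(-3) - 0.5 = -2.5
h = tanh(z1) = [0.9985, 0.0, -0.9866]
output = (0.2)·(0.9985) + (1.3)·(0.0) + (0.5)·(-0.9866) - 0.8 = -1.0936

-1.0936


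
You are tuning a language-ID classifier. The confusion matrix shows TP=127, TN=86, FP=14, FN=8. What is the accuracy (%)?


Accuracy = (TP+TN)/(TP+TN+FP+FN)
= (127+86)/(235)
= 213/235 = 90.64%

90.64%


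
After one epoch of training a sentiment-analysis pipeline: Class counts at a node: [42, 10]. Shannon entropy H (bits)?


Probabilities: [42/52, 10/52] ≈ [0.8077, 0.1923]
H = -((42/52)·log₂(42/52) + (10/52)·log₂(10/52))
  = 0.7063 bits

0.7063 bits


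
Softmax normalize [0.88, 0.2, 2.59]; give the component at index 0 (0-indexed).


Exponentials: e^0.88=2.4109, e^0.2=1.2214, e^2.59=13.3298
Sum = 16.9621
Softmax = [0.1421, 0.072, 0.7859]
p[0] = 2.4109/16.9621 = 0.1421

0.1421


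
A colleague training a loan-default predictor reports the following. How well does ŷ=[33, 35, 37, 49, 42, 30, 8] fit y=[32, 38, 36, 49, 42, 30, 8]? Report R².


ȳ = 33.5714
SS_res = Σ(y-ŷ)² = 11
SS_tot = Σ(y-ȳ)² = 1003.71
R² = 1 - SS_res/SS_tot = 1 - 0.011 = 0.989

0.989


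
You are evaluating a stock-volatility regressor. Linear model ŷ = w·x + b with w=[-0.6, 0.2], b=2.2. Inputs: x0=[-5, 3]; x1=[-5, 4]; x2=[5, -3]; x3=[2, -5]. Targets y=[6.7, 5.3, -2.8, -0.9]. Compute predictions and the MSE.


ŷ0 = (-0.6)·(-5) + (0.2)·(3) + 2.2 = 5.8
ŷ1 = (-0.6)·(-5) + (0.2)·(4) + 2.2 = 6.0
ŷ2 = (-0.6)·(5) + (0.2)·(-3) + 2.2 = -1.4
ŷ3 = (-0.6)·(2) + (0.2)·(-5) + 2.2 = 0.0
errors² = [0.81, 0.49, 1.96, 0.81]
MSE = 4.0700/4 = 1.0175

1.0175


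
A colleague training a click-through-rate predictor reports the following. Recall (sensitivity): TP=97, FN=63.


Recall = TP/(TP+FN)
= 97/(97+63)
= 97/160 = 60.62%

60.62%


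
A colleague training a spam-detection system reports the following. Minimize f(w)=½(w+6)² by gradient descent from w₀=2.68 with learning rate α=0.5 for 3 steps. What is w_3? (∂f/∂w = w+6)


step 1: grad = 2.68+6 = 8.68; w = 2.68 - 0.5·(8.68) = -1.66
step 2: grad = -1.66+6 = 4.34; w = -1.66 - 0.5·(4.34) = -3.83
step 3: grad = -3.83+6 = 2.17; w = -3.83 - 0.5·(2.17) = -4.915

-4.915


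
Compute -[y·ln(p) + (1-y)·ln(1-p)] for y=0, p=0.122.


BCE = -[y·ln(p) + (1-y)·ln(1-p)]
= -0 - 1·ln(1-0.122)
= -ln(0.878) = 0.1301

0.1301


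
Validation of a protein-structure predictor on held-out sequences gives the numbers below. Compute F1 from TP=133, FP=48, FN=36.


Precision = 133/181 = 0.7348
Recall = 133/169 = 0.787
F1 = 2·P·R/(P+R) = 2·TP/(2·TP+FP+FN) = 266/(266+48+36) = 266/350 = 0.76

0.76


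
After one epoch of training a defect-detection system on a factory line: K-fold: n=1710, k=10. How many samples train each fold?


Fold size = 1710/10 = 171
Training per fold = 1710 - 171 = 1539

1539


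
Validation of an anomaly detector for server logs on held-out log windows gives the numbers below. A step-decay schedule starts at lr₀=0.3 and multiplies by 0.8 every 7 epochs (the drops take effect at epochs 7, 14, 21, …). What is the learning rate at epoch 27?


n_drops = ⌊27/7⌋ = 3
lr = 0.3·0.8^3 = 0.3·0.512 = 0.1536

0.1536


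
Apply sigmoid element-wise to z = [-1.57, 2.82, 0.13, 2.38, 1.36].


σ(-1.57) = 1/(1+e^1.57) = 0.1722
σ(2.82) = 1/(1+e^-2.82) = 0.9437
σ(0.13) = 1/(1+e^-0.13) = 0.5325
σ(2.38) = 1/(1+e^-2.38) = 0.9153
σ(1.36) = 1/(1+e^-1.36) = 0.7958
result = [0.1722, 0.9437, 0.5325, 0.9153, 0.7958]

[0.1722, 0.9437, 0.5325, 0.9153, 0.7958]


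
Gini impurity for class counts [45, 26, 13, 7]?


Probabilities: [45/91, 26/91, 13/91, 7/91] ≈ [0.4945, 0.2857, 0.1429, 0.0769]
Σpᵢ² = (2025 + 676 + 169 + 49)/91² = 2919/8281
Gini = 1 - Σpᵢ² = 1 - 2919/8281 = 0.6475

0.6475


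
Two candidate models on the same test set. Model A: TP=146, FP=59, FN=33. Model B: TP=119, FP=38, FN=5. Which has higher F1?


Model A: P=146/205=0.7122, R=146/179=0.8156, F1=2PR/(P+R)=2TP/(2TP+FP+FN)=292/384=0.7604
Model B: P=119/157=0.758, R=119/124=0.9597, F1=2PR/(P+R)=2TP/(2TP+FP+FN)=238/281=0.847
0.7604 < 0.847 → Model B

Model B


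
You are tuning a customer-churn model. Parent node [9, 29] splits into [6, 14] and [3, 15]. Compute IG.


Parent = [9, 29], H_parent = 0.7897
H_left = 0.8813 (n=20), H_right = 0.65 (n=18)
H_children = (20/38)·0.8813 + (18/38)·0.65 = 0.7717
IG = 0.7897 - 0.7717 = 0.018

0.018


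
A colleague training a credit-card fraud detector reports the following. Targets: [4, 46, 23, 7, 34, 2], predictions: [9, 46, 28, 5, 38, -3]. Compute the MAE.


Absolute errors: |4-9|=5, |46-46|=0, |23-28|=5, |7-5|=2, |34-38|=4, |2+ 3|=5
Sum = 21
MAE = 21/6 = 7/2

7/2


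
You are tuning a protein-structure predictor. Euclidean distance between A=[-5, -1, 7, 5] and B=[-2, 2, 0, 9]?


d = √((-5+ 2)² + (-1-2)² + (7-0)² + (5-9)²)
  = √(9 + 9 + 49 + 16)
  = √83 = 9.1104

9.1104


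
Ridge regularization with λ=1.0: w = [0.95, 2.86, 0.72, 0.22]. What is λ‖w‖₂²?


‖w‖₂² = (0.95)² + (2.86)² + (0.72)² + (0.22)²
     = 0.9025 + 8.1796 + 0.5184 + 0.0484
     = 9.6489
λ·‖w‖₂² = 1.0·9.6489 = 9.6489

9.6489


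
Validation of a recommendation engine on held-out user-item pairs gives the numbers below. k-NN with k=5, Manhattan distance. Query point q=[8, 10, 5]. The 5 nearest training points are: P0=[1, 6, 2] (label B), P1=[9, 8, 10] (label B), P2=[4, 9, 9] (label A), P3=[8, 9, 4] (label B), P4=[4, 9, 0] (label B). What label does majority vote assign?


d(q,P0) = 14  (label B)
d(q,P1) = 8  (label B)
d(q,P2) = 9  (label A)
d(q,P3) = 2  (label B)
d(q,P4) = 10  (label B)
Votes: A=1, B=4
Majority → B

B


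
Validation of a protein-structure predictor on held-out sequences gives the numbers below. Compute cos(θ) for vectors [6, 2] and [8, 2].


A·B = 6·8 + 2·2 = 52
‖A‖ = √40 = 6.3246, ‖B‖ = √68 = 8.2462
cos = 52/(√40·√68) = 52/√2720 = 0.9971

0.9971


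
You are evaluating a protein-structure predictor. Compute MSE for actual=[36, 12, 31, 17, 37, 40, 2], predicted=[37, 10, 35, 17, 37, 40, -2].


Squared errors: (36-37)²=1, (12-10)²=4, (31-35)²=16, (17-17)²=0, (37-37)²=0, (40-40)²=0, (2+ 2)²=16
Sum = 37
MSE = 37/7 = 37/7

37/7


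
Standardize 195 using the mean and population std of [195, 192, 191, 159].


μ = 184.25, σ = 14.6522
z = (195 - 184.25)/14.6522 = 0.7337

0.7337


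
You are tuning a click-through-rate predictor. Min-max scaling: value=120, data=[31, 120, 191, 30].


min=30, max=191
(120-30)/(191-30) = 90/161 = 0.559

0.559


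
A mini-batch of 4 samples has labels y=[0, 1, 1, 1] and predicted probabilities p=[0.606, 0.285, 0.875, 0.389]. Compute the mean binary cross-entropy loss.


L[0] = -ln(1-0.606) = -ln(0.394) = 0.9314
L[1] = -ln(0.285) = 1.2553
L[2] = -ln(0.875) = 0.1335
L[3] = -ln(0.389) = 0.9442
mean = (0.9314 + 1.2553 + 0.1335 + 0.9442)/4 = 0.8161

0.8161


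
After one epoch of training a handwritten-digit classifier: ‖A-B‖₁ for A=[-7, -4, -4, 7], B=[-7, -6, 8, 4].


d = |-7+ 7| + |-4+ 6| + |-4-8| + |7-4|
  = 0 + 2 + 12 + 3
  = 17

17


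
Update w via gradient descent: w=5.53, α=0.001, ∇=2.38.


w_new = w - α·∇
= 5.53 - 0.001·2.38
= 5.53 - 0.00238
= 5.52762

5.52762


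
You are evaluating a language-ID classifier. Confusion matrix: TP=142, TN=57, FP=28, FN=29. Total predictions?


Total = TP + TN + FP + FN
= 142 + 57 + 28 + 29
= 256
(Predicted positive: 170, predicted negative: 86)

256


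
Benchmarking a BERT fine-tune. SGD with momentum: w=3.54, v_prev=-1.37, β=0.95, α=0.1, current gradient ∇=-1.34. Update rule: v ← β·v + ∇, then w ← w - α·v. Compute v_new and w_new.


v_new = 0.95·-1.37 - 1.34 = -1.3015 - 1.34 = -2.6415
w_new = 3.54 - 0.1·-2.6415 = 3.54 + 0.26415 = 3.80415

v_new=-2.6415, w_new=3.80415


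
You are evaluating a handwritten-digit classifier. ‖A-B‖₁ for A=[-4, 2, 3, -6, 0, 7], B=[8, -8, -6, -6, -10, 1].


d = |-4-8| + |2+ 8| + |3+ 6| + |-6+ 6| + |0+ 10| + |7-1|
  = 12 + 10 + 9 + 0 + 10 + 6
  = 47

47


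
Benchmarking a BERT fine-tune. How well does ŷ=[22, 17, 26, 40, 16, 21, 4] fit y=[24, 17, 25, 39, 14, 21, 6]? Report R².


ȳ = 20.8571
SS_res = Σ(y-ŷ)² = 14
SS_tot = Σ(y-ȳ)² = 638.86
R² = 1 - SS_res/SS_tot = 1 - 0.0219 = 0.9781

0.9781


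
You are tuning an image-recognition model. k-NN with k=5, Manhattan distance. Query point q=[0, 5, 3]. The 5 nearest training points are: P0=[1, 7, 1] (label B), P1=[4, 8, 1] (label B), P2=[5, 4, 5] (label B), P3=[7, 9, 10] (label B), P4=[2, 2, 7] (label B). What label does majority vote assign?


d(q,P0) = 5  (label B)
d(q,P1) = 9  (label B)
d(q,P2) = 8  (label B)
d(q,P3) = 18  (label B)
d(q,P4) = 9  (label B)
Votes: A=0, B=5
Majority → B

B


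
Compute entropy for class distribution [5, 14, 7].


Probabilities: [5/26, 14/26, 7/26] ≈ [0.1923, 0.5385, 0.2692]
H = -((5/26)·log₂(5/26) + (14/26)·log₂(14/26) + (7/26)·log₂(7/26))
  = 1.448 bits

1.448 bits


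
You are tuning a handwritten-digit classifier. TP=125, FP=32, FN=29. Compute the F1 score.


Precision = 125/157 = 0.7962
Recall = 125/154 = 0.8117
F1 = 2·P·R/(P+R) = 2·TP/(2·TP+FP+FN) = 250/(250+32+29) = 250/311 = 0.8039

0.8039


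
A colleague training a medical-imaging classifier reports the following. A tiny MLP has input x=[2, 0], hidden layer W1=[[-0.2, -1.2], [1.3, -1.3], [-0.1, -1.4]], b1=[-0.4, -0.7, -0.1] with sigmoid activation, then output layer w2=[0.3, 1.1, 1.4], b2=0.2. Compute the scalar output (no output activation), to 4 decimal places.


z1[0] = (-0.2)·(2) + (-1.2)·(0) - 0.4 = -0.8
z1[1] = (1.3)·(2) + (-1.3)·(0) - 0.7 = 1.9
z1[2] = (-0.1)·(2) + (-1.4)·(0) - 0.1 = -0.3
h = sigmoid(z1) = [0.31, 0.8699, 0.4256]
output = (0.3)·(0.31) + (1.1)·(0.8699) + (1.4)·(0.4256) + 0.2 = 1.8457

1.8457


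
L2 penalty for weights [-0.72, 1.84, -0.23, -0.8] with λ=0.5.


‖w‖₂² = (-0.72)² + (1.84)² + (-0.23)² + (-0.8)²
     = 0.5184 + 3.3856 + 0.0529 + 0.64
     = 4.5969
λ·‖w‖₂² = 0.5·4.5969 = 2.29845

2.29845


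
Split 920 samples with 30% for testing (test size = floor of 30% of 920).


Test = ⌊920·30/100⌋ = 276
Train = 920 - 276 = 644

Train: 644, Test: 276


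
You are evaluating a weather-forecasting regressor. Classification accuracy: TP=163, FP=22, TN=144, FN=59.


Accuracy = (TP+TN)/(TP+TN+FP+FN)
= (163+144)/(388)
= 307/388 = 79.12%

79.12%


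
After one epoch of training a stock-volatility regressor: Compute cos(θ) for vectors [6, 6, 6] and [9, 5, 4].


A·B = 6·9 + 6·5 + 6·4 = 108
‖A‖ = √108 = 10.3923, ‖B‖ = √122 = 11.0454
cos = 108/(√108·√122) = 108/√13176 = 0.9409

0.9409


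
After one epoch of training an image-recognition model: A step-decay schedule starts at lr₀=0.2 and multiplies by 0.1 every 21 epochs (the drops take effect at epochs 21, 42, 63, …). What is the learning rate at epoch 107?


n_drops = ⌊107/21⌋ = 5
lr = 0.2·0.1^5 = 0.2·0.00001 = 0.000002

0.000002


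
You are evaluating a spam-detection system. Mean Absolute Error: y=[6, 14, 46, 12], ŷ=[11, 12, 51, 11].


Absolute errors: |6-11|=5, |14-12|=2, |46-51|=5, |12-11|=1
Sum = 13
MAE = 13/4 = 13/4

13/4


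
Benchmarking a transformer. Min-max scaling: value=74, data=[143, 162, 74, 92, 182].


min=74, max=182
(74-74)/(182-74) = 0/108 = 0.0

0.0


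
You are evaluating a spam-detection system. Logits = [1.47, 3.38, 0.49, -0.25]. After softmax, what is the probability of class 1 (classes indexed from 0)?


Exponentials: e^1.47=4.3492, e^3.38=29.3708, e^0.49=1.6323, e^-0.25=0.7788
Sum = 36.1311
Softmax = [0.1204, 0.8129, 0.0452, 0.0216]
p[1] = 29.3708/36.1311 = 0.8129

0.8129


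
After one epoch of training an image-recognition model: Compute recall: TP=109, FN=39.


Recall = TP/(TP+FN)
= 109/(109+39)
= 109/148 = 73.65%

73.65%


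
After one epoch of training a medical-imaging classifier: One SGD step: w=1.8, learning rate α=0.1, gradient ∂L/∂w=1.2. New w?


w_new = w - α·∇
= 1.8 - 0.1·1.2
= 1.8 - 0.12
= 1.68

1.68


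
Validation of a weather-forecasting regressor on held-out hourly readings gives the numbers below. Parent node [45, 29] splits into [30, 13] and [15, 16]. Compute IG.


Parent = [45, 29], H_parent = 0.966
H_left = 0.8841 (n=43), H_right = 0.9992 (n=31)
H_children = (43/74)·0.8841 + (31/74)·0.9992 = 0.9323
IG = 0.966 - 0.9323 = 0.0337

0.0337


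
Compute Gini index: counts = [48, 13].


Probabilities: [48/61, 13/61] ≈ [0.7869, 0.2131]
Σpᵢ² = (2304 + 169)/61² = 2473/3721
Gini = 1 - Σpᵢ² = 1 - 2473/3721 = 0.3354

0.3354


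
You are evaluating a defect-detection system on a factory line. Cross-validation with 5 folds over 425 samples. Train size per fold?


Fold size = 425/5 = 85
Training per fold = 425 - 85 = 340

340


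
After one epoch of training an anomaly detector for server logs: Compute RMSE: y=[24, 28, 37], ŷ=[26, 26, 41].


MSE = 24/3 = 8
RMSE = √(24/3) = 2.8284

2.8284


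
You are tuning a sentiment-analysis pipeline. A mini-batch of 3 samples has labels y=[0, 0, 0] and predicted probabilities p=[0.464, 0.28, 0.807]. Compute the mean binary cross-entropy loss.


L[0] = -ln(1-0.464) = -ln(0.536) = 0.6236
L[1] = -ln(1-0.28) = -ln(0.72) = 0.3285
L[2] = -ln(1-0.807) = -ln(0.193) = 1.6451
mean = (0.6236 + 0.3285 + 1.6451)/3 = 0.8657

0.8657


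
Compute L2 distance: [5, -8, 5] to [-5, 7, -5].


d = √((5+ 5)² + (-8-7)² + (5+ 5)²)
  = √(100 + 225 + 100)
  = √425 = 20.6155

20.6155


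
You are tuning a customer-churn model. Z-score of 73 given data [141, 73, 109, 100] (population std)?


μ = 105.75, σ = 24.2835
z = (73 - 105.75)/24.2835 = -1.3487

-1.3487


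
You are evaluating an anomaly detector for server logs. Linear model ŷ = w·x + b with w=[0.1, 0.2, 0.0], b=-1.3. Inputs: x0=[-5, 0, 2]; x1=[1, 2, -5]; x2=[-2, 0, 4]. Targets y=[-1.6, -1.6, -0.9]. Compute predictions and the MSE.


ŷ0 = (0.1)·(-5) + (0.2)·(0) + (0.0)·(2) - 1.3 = -1.8
ŷ1 = (0.1)·(1) + (0.2)·(2) + (0.0)·(-5) - 1.3 = -0.8
ŷ2 = (0.1)·(-2) + (0.2)·(0) + (0.0)·(4) - 1.3 = -1.5
errors² = [0.04, 0.64, 0.36]
MSE = 1.0400/3 = 0.3467

0.3467


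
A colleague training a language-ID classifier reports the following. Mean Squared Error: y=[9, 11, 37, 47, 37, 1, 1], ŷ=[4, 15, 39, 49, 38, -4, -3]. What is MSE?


Squared errors: (9-4)²=25, (11-15)²=16, (37-39)²=4, (47-49)²=4, (37-38)²=1, (1+ 4)²=25, (1+ 3)²=16
Sum = 91
MSE = 91/7 = 13

13


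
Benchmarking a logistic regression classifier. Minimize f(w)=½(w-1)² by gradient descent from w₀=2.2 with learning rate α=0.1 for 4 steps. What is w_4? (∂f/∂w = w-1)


step 1: grad = 2.2-1 = 1.2; w = 2.2 - 0.1·(1.2) = 2.08
step 2: grad = 2.08-1 = 1.08; w = 2.08 - 0.1·(1.08) = 1.972
step 3: grad = 1.972-1 = 0.972; w = 1.972 - 0.1·(0.972) = 1.8748
step 4: grad = 1.8748-1 = 0.8748; w = 1.8748 - 0.1·(0.8748) = 1.78732

1.78732


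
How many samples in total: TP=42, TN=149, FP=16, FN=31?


Total = TP + TN + FP + FN
= 42 + 149 + 16 + 31
= 238
(Predicted positive: 58, predicted negative: 180)

238


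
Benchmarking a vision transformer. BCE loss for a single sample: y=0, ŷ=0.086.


BCE = -[y·ln(p) + (1-y)·ln(1-p)]
= -0 - 1·ln(1-0.086)
= -ln(0.914) = 0.0899

0.0899


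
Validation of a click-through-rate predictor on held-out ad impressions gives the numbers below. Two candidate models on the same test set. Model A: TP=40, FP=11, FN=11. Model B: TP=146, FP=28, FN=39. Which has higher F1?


Model A: P=40/51=0.7843, R=40/51=0.7843, F1=2PR/(P+R)=2TP/(2TP+FP+FN)=80/102=0.7843
Model B: P=146/174=0.8391, R=146/185=0.7892, F1=2PR/(P+R)=2TP/(2TP+FP+FN)=292/359=0.8134
0.7843 < 0.8134 → Model B

Model B


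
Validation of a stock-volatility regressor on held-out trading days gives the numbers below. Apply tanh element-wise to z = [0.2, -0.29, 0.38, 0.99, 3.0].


tanh(0.2) = 0.1974
tanh(-0.29) = -0.2821
tanh(0.38) = 0.3627
tanh(0.99) = 0.7574
tanh(3.0) = 0.9951
result = [0.1974, -0.2821, 0.3627, 0.7574, 0.9951]

[0.1974, -0.2821, 0.3627, 0.7574, 0.9951]


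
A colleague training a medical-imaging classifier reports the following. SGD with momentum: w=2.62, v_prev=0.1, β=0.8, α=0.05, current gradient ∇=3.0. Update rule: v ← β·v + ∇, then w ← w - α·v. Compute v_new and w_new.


v_new = 0.8·0.1 + 3.0 = 0.08 + 3.0 = 3.08
w_new = 2.62 - 0.05·3.08 = 2.62 - 0.154 = 2.466

v_new=3.08, w_new=2.466


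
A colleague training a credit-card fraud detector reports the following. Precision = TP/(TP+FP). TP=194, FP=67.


Precision = TP/(TP+FP)
= 194/(194+67)
= 194/261 = 74.33%

74.33%


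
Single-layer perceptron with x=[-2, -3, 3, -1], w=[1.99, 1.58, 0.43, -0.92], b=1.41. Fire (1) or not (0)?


z = (-2)·(1.99) + (-3)·(1.58) + (3)·(0.43) + (-1)·(-0.92) + 1.41
  = -5.1
step(z) = 0 (z<0)

0


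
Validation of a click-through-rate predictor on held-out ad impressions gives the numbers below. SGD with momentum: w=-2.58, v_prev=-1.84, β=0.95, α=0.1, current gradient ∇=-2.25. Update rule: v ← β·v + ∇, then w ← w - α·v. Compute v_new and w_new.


v_new = 0.95·-1.84 - 2.25 = -1.748 - 2.25 = -3.998
w_new = -2.58 - 0.1·-3.998 = -2.58 + 0.3998 = -2.1802

v_new=-3.998, w_new=-2.1802


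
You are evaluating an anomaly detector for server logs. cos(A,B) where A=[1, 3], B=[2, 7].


A·B = 1·2 + 3·7 = 23
‖A‖ = √10 = 3.1623, ‖B‖ = √53 = 7.2801
cos = 23/(√10·√53) = 23/√530 = 0.9991

0.9991


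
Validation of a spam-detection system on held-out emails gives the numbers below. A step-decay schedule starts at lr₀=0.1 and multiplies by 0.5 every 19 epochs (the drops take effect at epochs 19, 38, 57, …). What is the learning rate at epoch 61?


n_drops = ⌊61/19⌋ = 3
lr = 0.1·0.5^3 = 0.1·0.125 = 0.0125

0.0125


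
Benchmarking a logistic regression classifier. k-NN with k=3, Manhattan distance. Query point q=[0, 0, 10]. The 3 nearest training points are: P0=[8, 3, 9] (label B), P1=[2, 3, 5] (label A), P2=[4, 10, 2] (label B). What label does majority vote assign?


d(q,P0) = 12  (label B)
d(q,P1) = 10  (label A)
d(q,P2) = 22  (label B)
Votes: A=1, B=2
Majority → B

B


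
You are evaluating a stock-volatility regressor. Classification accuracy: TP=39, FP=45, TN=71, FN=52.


Accuracy = (TP+TN)/(TP+TN+FP+FN)
= (39+71)/(207)
= 110/207 = 53.14%

53.14%


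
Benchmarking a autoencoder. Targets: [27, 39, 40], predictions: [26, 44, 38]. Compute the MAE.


Absolute errors: |27-26|=1, |39-44|=5, |40-38|=2
Sum = 8
MAE = 8/3 = 8/3

8/3


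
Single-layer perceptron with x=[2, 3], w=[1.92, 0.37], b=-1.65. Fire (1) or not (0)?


z = (2)·(1.92) + (3)·(0.37) - 1.65
  = 3.3
step(z) = 1 (z≥0)

1


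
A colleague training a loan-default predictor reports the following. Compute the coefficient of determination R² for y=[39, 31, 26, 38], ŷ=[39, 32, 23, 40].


ȳ = 33.5
SS_res = Σ(y-ŷ)² = 14
SS_tot = Σ(y-ȳ)² = 113
R² = 1 - SS_res/SS_tot = 1 - 0.1239 = 0.8761

0.8761


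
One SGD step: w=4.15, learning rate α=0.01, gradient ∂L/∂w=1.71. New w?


w_new = w - α·∇
= 4.15 - 0.01·1.71
= 4.15 - 0.0171
= 4.1329

4.1329


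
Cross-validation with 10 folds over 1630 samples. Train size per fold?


Fold size = 1630/10 = 163
Training per fold = 1630 - 163 = 1467

1467


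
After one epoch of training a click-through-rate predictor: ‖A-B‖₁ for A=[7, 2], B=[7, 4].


d = |7-7| + |2-4|
  = 0 + 2
  = 2

2


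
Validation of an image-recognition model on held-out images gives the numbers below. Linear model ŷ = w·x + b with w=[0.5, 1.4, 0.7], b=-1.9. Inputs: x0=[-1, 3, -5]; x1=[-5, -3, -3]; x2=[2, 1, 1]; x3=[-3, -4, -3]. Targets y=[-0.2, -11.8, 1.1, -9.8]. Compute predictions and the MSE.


ŷ0 = (0.5)·(-1) + (1.4)·(3) + (0.7)·(-5) - 1.9 = -1.7
ŷ1 = (0.5)·(-5) + (1.4)·(-3) + (0.7)·(-3) - 1.9 = -10.7
ŷ2 = (0.5)·(2) + (1.4)·(1) + (0.7)·(1) - 1.9 = 1.2
ŷ3 = (0.5)·(-3) + (1.4)·(-4) + (0.7)·(-3) - 1.9 = -11.1
errors² = [2.25, 1.21, 0.01, 1.69]
MSE = 5.1600/4 = 1.29

1.29


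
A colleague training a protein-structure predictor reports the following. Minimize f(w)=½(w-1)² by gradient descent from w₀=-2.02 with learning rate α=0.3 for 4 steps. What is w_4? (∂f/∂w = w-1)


step 1: grad = -2.02-1 = -3.02; w = -2.02 - 0.3·(-3.02) = -1.114
step 2: grad = -1.114-1 = -2.114; w = -1.114 - 0.3·(-2.114) = -0.4798
step 3: grad = -0.4798-1 = -1.4798; w = -0.4798 - 0.3·(-1.4798) = -0.03586
step 4: grad = -0.03586-1 = -1.03586; w = -0.03586 - 0.3·(-1.03586) = 0.274898

0.274898


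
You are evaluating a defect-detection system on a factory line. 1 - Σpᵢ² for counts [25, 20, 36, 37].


Probabilities: [25/118, 20/118, 36/118, 37/118] ≈ [0.2119, 0.1695, 0.3051, 0.3136]
Σpᵢ² = (625 + 400 + 1296 + 1369)/118² = 3690/13924
Gini = 1 - Σpᵢ² = 1 - 3690/13924 = 0.735

0.735


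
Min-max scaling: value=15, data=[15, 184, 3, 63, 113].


min=3, max=184
(15-3)/(184-3) = 12/181 = 0.0663

0.0663


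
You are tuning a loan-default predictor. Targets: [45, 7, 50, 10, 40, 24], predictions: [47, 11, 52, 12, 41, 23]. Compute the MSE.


Squared errors: (45-47)²=4, (7-11)²=16, (50-52)²=4, (10-12)²=4, (40-41)²=1, (24-23)²=1
Sum = 30
MSE = 30/6 = 5

5


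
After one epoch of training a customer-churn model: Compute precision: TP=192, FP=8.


Precision = TP/(TP+FP)
= 192/(192+8)
= 192/200 = 96.0%

96.0%


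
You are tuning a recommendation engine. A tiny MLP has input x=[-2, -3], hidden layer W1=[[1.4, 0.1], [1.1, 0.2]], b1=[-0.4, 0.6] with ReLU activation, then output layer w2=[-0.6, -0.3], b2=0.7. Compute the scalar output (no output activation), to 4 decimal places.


z1[0] = (1.4)·(-2) + (0.1)·(-3) - 0.4 = -3.5
z1[1] = (1.1)·(-2) + (0.2)·(-3) + 0.6 = -2.2
h = ReLU(z1) = [0.0, 0.0]
output = (-0.6)·(0.0) + (-0.3)·(0.0) + 0.7 = 0.7

0.7


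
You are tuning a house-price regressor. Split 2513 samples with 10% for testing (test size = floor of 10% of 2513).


Test = ⌊2513·10/100⌋ = 251
Train = 2513 - 251 = 2262

Train: 2262, Test: 251


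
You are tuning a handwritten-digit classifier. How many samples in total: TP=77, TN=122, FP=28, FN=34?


Total = TP + TN + FP + FN
= 77 + 122 + 28 + 34
= 261
(Predicted positive: 105, predicted negative: 156)

261


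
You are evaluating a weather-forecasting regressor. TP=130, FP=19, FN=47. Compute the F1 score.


Precision = 130/149 = 0.8725
Recall = 130/177 = 0.7345
F1 = 2·P·R/(P+R) = 2·TP/(2·TP+FP+FN) = 260/(260+19+47) = 260/326 = 0.7975

0.7975


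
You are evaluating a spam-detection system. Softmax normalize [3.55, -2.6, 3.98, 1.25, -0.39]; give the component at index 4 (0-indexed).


Exponentials: e^3.55=34.8133, e^-2.6=0.0743, e^3.98=53.517, e^1.25=3.4903, e^-0.39=0.6771
Sum = 92.572
Softmax = [0.3761, 0.0008, 0.5781, 0.0377, 0.0073]
p[4] = 0.6771/92.572 = 0.0073

0.0073


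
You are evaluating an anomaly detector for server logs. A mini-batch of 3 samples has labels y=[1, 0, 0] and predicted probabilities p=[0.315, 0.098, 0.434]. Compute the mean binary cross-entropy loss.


L[0] = -ln(0.315) = 1.1552
L[1] = -ln(1-0.098) = -ln(0.902) = 0.1031
L[2] = -ln(1-0.434) = -ln(0.566) = 0.5692
mean = (1.1552 + 0.1031 + 0.5692)/3 = 0.6092

0.6092


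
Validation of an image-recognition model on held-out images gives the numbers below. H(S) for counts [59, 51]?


Probabilities: [59/110, 51/110] ≈ [0.5364, 0.4636]
H = -((59/110)·log₂(59/110) + (51/110)·log₂(51/110))
  = 0.9962 bits

0.9962 bits


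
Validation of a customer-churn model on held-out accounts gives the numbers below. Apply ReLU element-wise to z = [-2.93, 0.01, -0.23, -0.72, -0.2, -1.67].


ReLU(-2.93) = max(0, -2.93) = 0.0
ReLU(0.01) = max(0, 0.01) = 0.01
ReLU(-0.23) = max(0, -0.23) = 0.0
ReLU(-0.72) = max(0, -0.72) = 0.0
ReLU(-0.2) = max(0, -0.2) = 0.0
ReLU(-1.67) = max(0, -1.67) = 0.0
result = [0.0, 0.01, 0.0, 0.0, 0.0, 0.0]

[0.0, 0.01, 0.0, 0.0, 0.0, 0.0]


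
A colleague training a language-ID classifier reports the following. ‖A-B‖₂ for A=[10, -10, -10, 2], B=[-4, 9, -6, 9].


d = √((10+ 4)² + (-10-9)² + (-10+ 6)² + (2-9)²)
  = √(196 + 361 + 16 + 49)
  = √622 = 24.9399

24.9399


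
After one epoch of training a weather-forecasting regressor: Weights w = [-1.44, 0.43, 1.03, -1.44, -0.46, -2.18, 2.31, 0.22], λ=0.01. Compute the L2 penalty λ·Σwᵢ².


‖w‖₂² = (-1.44)² + (0.43)² + (1.03)² + (-1.44)² + (-0.46)² + (-2.18)² + (2.31)² + (0.22)²
     = 2.0736 + 0.1849 + 1.0609 + 2.0736 + 0.2116 + 4.7524 + 5.3361 + 0.0484
     = 15.7415
λ·‖w‖₂² = 0.01·15.7415 = 0.157415

0.157415


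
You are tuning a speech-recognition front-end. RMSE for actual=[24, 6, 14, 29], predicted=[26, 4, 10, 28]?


MSE = 25/4 = 6.25
RMSE = √(25/4) = 2.5

2.5


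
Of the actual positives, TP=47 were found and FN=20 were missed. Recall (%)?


Recall = TP/(TP+FN)
= 47/(47+20)
= 47/67 = 70.15%

70.15%


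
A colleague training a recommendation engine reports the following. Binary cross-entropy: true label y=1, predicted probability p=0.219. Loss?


BCE = -[y·ln(p) + (1-y)·ln(1-p)]
= -1·ln(0.219) - 0
= -ln(0.219) = 1.5187

1.5187


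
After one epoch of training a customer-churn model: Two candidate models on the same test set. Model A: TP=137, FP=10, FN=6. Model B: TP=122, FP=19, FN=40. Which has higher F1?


Model A: P=137/147=0.932, R=137/143=0.958, F1=2PR/(P+R)=2TP/(2TP+FP+FN)=274/290=0.9448
Model B: P=122/141=0.8652, R=122/162=0.7531, F1=2PR/(P+R)=2TP/(2TP+FP+FN)=244/303=0.8053
0.9448 > 0.8053 → Model A

Model A


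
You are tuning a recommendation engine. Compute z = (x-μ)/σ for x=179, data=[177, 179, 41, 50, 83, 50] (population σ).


μ = 96.6667, σ = 58.9821
z = (179 - 96.6667)/58.9821 = 1.3959

1.3959


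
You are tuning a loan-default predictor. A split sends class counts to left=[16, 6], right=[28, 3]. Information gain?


Parent = [44, 9], H_parent = 0.6573
H_left = 0.8454 (n=22), H_right = 0.4587 (n=31)
H_children = (22/53)·0.8454 + (31/53)·0.4587 = 0.6192
IG = 0.6573 - 0.6192 = 0.0381

0.0381


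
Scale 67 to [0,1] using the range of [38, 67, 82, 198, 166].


min=38, max=198
(67-38)/(198-38) = 29/160 = 0.1812

0.1812


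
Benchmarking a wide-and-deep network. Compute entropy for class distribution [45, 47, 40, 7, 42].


Probabilities: [45/181, 47/181, 40/181, 7/181, 42/181] ≈ [0.2486, 0.2597, 0.221, 0.0387, 0.232]
H = -((45/181)·log₂(45/181) + (47/181)·log₂(47/181) + (40/181)·log₂(40/181) + (7/181)·log₂(7/181) + (42/181)·log₂(42/181))
  = 2.1562 bits

2.1562 bits


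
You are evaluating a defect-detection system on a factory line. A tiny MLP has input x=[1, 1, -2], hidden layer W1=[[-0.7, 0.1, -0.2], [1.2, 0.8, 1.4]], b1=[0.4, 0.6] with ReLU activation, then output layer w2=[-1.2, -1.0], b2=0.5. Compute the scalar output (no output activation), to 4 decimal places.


z1[0] = (-0.7)·(1) + (0.1)·(1) + (-0.2)·(-2) + 0.4 = 0.2
z1[1] = (1.2)·(1) + (0.8)·(1) + (1.4)·(-2) + 0.6 = -0.2
h = ReLU(z1) = [0.2, 0.0]
output = (-1.2)·(0.2) + (-1.0)·(0.0) + 0.5 = 0.26

0.26


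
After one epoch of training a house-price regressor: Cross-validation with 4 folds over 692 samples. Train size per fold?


Fold size = 692/4 = 173
Training per fold = 692 - 173 = 519

519


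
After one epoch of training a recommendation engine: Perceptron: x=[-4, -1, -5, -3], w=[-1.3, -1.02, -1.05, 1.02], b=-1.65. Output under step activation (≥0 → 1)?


z = (-4)·(-1.3) + (-1)·(-1.02) + (-5)·(-1.05) + (-3)·(1.02) - 1.65
  = 6.76
step(z) = 1 (z≥0)

1


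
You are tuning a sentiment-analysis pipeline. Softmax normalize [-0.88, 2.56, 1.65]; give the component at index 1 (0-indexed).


Exponentials: e^-0.88=0.4148, e^2.56=12.9358, e^1.65=5.207
Sum = 18.5576
Softmax = [0.0224, 0.6971, 0.2806]
p[1] = 12.9358/18.5576 = 0.6971

0.6971


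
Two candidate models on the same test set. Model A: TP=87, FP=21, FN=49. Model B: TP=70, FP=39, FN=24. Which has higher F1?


Model A: P=87/108=0.8056, R=87/136=0.6397, F1=2PR/(P+R)=2TP/(2TP+FP+FN)=174/244=0.7131
Model B: P=70/109=0.6422, R=70/94=0.7447, F1=2PR/(P+R)=2TP/(2TP+FP+FN)=140/203=0.6897
0.7131 > 0.6897 → Model A

Model A


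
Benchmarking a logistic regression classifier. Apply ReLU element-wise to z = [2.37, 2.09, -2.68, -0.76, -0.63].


ReLU(2.37) = max(0, 2.37) = 2.37
ReLU(2.09) = max(0, 2.09) = 2.09
ReLU(-2.68) = max(0, -2.68) = 0.0
ReLU(-0.76) = max(0, -0.76) = 0.0
ReLU(-0.63) = max(0, -0.63) = 0.0
result = [2.37, 2.09, 0.0, 0.0, 0.0]

[2.37, 2.09, 0.0, 0.0, 0.0]


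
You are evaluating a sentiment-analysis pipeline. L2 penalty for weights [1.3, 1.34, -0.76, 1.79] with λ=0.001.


‖w‖₂² = (1.3)² + (1.34)² + (-0.76)² + (1.79)²
     = 1.69 + 1.7956 + 0.5776 + 3.2041
     = 7.2673
λ·‖w‖₂² = 0.001·7.2673 = 0.007267

0.007267


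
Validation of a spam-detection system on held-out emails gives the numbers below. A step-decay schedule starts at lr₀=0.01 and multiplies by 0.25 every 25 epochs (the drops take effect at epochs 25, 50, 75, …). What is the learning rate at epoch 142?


n_drops = ⌊142/25⌋ = 5
lr = 0.01·0.25^5 = 0.01·0.0009765625 = 0.000009765625

0.000009765625


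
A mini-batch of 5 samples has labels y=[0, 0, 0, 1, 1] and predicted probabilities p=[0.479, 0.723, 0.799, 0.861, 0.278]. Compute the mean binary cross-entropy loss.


L[0] = -ln(1-0.479) = -ln(0.521) = 0.652
L[1] = -ln(1-0.723) = -ln(0.277) = 1.2837
L[2] = -ln(1-0.799) = -ln(0.201) = 1.6045
L[3] = -ln(0.861) = 0.1497
L[4] = -ln(0.278) = 1.2801
mean = (0.652 + 1.2837 + 1.6045 + 0.1497 + 1.2801)/5 = 0.994

0.994


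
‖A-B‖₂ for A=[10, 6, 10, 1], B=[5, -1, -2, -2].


d = √((10-5)² + (6+ 1)² + (10+ 2)² + (1+ 2)²)
  = √(25 + 49 + 144 + 9)
  = √227 = 15.0665

15.0665


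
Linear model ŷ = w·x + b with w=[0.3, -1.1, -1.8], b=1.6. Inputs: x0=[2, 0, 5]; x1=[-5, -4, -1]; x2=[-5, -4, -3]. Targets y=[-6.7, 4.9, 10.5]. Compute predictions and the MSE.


ŷ0 = (0.3)·(2) + (-1.1)·(0) + (-1.8)·(5) + 1.6 = -6.8
ŷ1 = (0.3)·(-5) + (-1.1)·(-4) + (-1.8)·(-1) + 1.6 = 6.3
ŷ2 = (0.3)·(-5) + (-1.1)·(-4) + (-1.8)·(-3) + 1.6 = 9.9
errors² = [0.01, 1.96, 0.36]
MSE = 2.3300/3 = 0.7767

0.7767
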